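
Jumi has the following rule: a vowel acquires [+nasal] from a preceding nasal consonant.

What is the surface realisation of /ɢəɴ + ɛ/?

[ɢəɴɛ̃]

/ɛ/ sits next to the nasal /ɴ/ and is therefore nasalised to [ɛ̃].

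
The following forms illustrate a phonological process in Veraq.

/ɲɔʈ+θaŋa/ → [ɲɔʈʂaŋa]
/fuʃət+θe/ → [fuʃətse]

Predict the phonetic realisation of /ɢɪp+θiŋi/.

The data show progressive place assimilation: /θ/ → [ʂ] after /ʈ/; /θ/ → [s] after /t/. In each pair only place changes, matching the preceding consonant, while manner and voice stay constant.
/θ/ is a voiceless dental fricative. The preceding trigger /p/ is bilabial, so /θ/ must become bilabial as well.
The voiceless bilabial fricative is [ɸ], so /θ/ → [ɸ].

[ɢɪpɸiŋi]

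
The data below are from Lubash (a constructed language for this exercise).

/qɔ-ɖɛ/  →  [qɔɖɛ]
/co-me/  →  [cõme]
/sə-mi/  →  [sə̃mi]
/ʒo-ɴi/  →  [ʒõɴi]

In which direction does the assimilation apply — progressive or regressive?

The vowel /o/ surfaces as nasalised [õ] next to the following nasal /m/ — it has acquired the [+nasal] feature of its neighbour.
The other forms show the same pattern: /ə/ → [ə̃] before /m/; /o/ → [õ] before /ɴ/ — each time a vowel is nasalised next to a following nasal.
No change occurs in [qɔɖɛ] because the vowel at the boundary is adjacent to an oral consonant, not a nasal (/ɔ/ next to /ɖ/).
Because the conditioning nasal is to the right of the vowel that changes, the process is regressive (anticipatory).

regressive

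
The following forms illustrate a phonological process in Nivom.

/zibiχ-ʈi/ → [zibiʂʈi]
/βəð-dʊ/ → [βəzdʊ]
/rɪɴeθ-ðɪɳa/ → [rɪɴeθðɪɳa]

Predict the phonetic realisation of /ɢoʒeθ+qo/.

The data show regressive place assimilation: /χ/ → [ʂ] before /ʈ/; /ð/ → [z] before /d/. In each pair only place changes, matching the following consonant, while manner and voice stay constant.
No alternation appears in [rɪɴeθðɪɳa]: there the adjacent consonants already agree in place (/θ/ and /ð/ are both dental), so this form is consistent with the same rule.
/θ/ is a voiceless dental fricative. The following trigger /q/ is uvular, so /θ/ must become uvular as well.
The voiceless uvular fricative is [χ], so /θ/ → [χ].

[ɢoʒeχqo]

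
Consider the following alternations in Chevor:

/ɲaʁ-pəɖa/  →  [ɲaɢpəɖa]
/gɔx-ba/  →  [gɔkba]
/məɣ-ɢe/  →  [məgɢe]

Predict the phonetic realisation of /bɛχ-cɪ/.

[bɛqcɪ]

The data show regressive manner assimilation: /ʁ/ → [ɢ] before /p/; /x/ → [k] before /b/; /ɣ/ → [g] before /ɢ/. In each pair only manner changes, matching the following consonant, while place and voice stay constant.
/χ/ is a voiceless uvular fricative. The following trigger /c/ is a stop, so /χ/ must become a stop as well.
The voiceless uvular stop is [q], so /χ/ → [q].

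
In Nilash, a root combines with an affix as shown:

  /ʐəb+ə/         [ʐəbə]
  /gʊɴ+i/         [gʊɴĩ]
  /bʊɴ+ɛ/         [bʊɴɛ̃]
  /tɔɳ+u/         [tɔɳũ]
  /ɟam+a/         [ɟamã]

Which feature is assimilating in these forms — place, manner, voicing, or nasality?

The vowel /i/ surfaces as nasalised [ĩ] next to the preceding nasal /ɴ/ — it has acquired the [+nasal] feature of its neighbour.
The other forms show the same pattern: /ɛ/ → [ɛ̃] after /ɴ/; /u/ → [ũ] after /ɳ/; /a/ → [ã] after /m/ — each time a vowel is nasalised next to a preceding nasal.
No change occurs in [ʐəbə] because the vowel at the boundary is adjacent to an oral consonant, not a nasal (/ə/ next to /b/).

nasality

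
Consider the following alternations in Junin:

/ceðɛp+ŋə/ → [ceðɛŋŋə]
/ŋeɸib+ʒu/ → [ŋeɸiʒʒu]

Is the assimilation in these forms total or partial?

total assimilation

The segment that alternates is /p/, which surfaces as [ŋ] when adjacent to /ŋ/.
The output [ŋ] is identical to the trigger /ŋ/ — every feature (place, manner, voicing) has been copied — so this is total assimilation.
The remaining alternation confirms this: /b/ → [ʒ] before /ʒ/ — in each case the output is a copy of the following consonant.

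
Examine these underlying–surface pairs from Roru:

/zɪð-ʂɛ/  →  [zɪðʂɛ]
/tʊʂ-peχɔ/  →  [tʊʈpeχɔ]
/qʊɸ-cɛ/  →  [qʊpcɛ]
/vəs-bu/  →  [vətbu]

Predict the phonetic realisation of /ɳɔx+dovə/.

[ɳɔkdovə]

The data show regressive manner assimilation: /ʂ/ → [ʈ] before /p/; /ɸ/ → [p] before /c/; /s/ → [t] before /b/. In each pair only manner changes, matching the following consonant, while place and voice stay constant.
No alternation appears in [zɪðʂɛ]: there the adjacent consonants already agree in manner (/ð/ and /ʂ/ are both fricatives), so this form is consistent with the same rule.
The rule targets /x/ (voiceless velar fricative), which sits before the trigger /d/ (stop).
A voiceless velar stop is [k], so the surface segment is [k].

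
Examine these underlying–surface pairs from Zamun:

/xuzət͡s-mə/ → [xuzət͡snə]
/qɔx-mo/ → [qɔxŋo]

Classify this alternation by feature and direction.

progressive place assimilation

Underlying /m/ is realised as [n] next to /t͡s/; /t͡s/ itself does not change.
/m/ is bilabial while /t͡s/ is alveolar; the output [n] is alveolar, matching the trigger — so the feature that spreads is place.
Manner and voice are unchanged, so the assimilation is partial, not total.
The other alternating form patterns the same way: /m/ → [ŋ] after /x/ (bilabial → velar, matching velar) — only place changes, and always toward the preceding segment.
Since the segment that changes follows the conditioning segment, the assimilation is progressive.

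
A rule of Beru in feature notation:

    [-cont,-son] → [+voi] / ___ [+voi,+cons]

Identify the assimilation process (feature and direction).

regressive voicing assimilation

The structural change is [+voi], and the conditioning segment [+voi,+cons] (a voiced consonant) is itself voiced, so the target comes to share the voicing of its neighbour — voicing assimilation.
Since the environment is written after the underscore, the trigger follows the target; the direction is regressive.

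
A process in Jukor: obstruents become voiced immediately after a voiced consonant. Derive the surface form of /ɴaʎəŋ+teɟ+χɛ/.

[ɴaʎəŋdeɟʁɛ]

The rule targets /t/ (voiceless alveolar stop), which sits after the trigger /ŋ/ (voiced).
Changing only its voicing to voiced gives [d] — the voiced alveolar stop.
At the second juncture, /χ/ likewise becomes [ʁ] adjacent to /ɟ/.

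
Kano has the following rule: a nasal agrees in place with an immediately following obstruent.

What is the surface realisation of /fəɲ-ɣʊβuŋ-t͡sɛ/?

The rule targets /ɲ/ (voiced palatal nasal), which sits before the trigger /ɣ/ (velar).
A voiced velar nasal is [ŋ], so the surface segment is [ŋ].
The same rule applies at the second boundary: /ŋ/ → [n] next to /t͡s/.

[fəŋɣʊβunt͡sɛ]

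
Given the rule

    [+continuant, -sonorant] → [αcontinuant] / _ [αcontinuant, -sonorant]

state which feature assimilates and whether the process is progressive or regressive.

regressive manner assimilation

The shared variable α links the value of [continuant] on the target to that of the neighbouring obstruent. [continuant] distinguishes stops from fricatives — a manner-of-articulation feature — so this is manner assimilation.
Since the environment is written after the underscore, the trigger follows the target; the direction is regressive.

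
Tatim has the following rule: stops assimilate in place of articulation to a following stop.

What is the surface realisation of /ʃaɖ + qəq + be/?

[ʃaɢqəpbe]

/ɖ/ is a voiced retroflex stop. The following trigger /q/ is uvular, so /ɖ/ must become uvular as well.
Changing only its place to uvular gives [ɢ] — the voiced uvular stop.
The same rule applies at the second boundary: /q/ → [p] next to /b/.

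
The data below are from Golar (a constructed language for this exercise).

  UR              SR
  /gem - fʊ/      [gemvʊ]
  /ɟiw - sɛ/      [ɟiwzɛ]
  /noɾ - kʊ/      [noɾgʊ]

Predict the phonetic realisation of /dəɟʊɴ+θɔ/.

[dəɟʊɴðɔ]

The data show progressive voicing assimilation: /f/ → [v] after /m/; /s/ → [z] after /w/; /k/ → [g] after /ɾ/. In each pair only voicing changes, matching the preceding consonant, while place and manner stay constant.
/θ/ is a voiceless dental fricative. The preceding trigger /ɴ/ is voiced, so /θ/ must become voiced as well.
The voiced dental fricative is [ð], so /θ/ → [ð].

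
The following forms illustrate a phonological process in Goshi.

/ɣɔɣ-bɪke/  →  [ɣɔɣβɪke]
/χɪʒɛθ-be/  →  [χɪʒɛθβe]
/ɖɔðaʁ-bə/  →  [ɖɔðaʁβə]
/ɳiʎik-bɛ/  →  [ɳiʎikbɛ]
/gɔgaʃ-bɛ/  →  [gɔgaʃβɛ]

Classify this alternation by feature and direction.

Underlying /b/ is realised as [β] next to /ɣ/; /ɣ/ itself does not change.
/b/ is a stop while /ɣ/ is a fricative; the output [β] is a fricative, matching the trigger — so the feature that spreads is manner.
Place and voice are unchanged, so the assimilation is partial, not total.
Checking the remaining alternations: /b/ → [β] after /θ/ (stop → fricative, matching a fricative); /b/ → [β] after /ʁ/ (stop → fricative, matching a fricative); /b/ → [β] after /ʃ/ (stop → fricative, matching a fricative) — only manner changes, and always toward the preceding segment.
No alternation appears in [ɳiʎikbɛ]: there the adjacent consonants already agree in manner (/b/ and /k/ are both stops), so this form is consistent with the same rule.
The trigger is the preceding segment, so the direction is progressive (perseverative).

progressive manner assimilation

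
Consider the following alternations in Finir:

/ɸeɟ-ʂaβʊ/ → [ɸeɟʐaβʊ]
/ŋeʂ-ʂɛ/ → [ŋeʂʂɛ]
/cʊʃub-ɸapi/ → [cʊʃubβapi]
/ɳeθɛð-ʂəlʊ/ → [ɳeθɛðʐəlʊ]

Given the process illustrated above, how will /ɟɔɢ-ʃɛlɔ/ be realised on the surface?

The data show progressive voicing assimilation: /ʂ/ → [ʐ] after /ɟ/; /ɸ/ → [β] after /b/; /ʂ/ → [ʐ] after /ð/. In each pair only voicing changes, matching the preceding consonant, while place and manner stay constant.
Nothing changes in [ŋeʂʂɛ]: there the adjacent consonants already agree in voicing (/ʂ/ and /ʂ/ are both voiceless), so this form is consistent with the same rule.
/ʃ/ is a voiceless postalveolar fricative. The preceding trigger /ɢ/ is voiced, so /ʃ/ must become voiced as well.
The voiced postalveolar fricative is [ʒ], so /ʃ/ → [ʒ].

[ɟɔɢʒɛlɔ]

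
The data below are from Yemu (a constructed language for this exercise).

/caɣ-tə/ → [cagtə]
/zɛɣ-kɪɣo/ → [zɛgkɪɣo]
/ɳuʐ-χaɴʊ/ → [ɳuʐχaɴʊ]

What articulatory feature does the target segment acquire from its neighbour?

manner

Comparing underlying and surface forms, /ɣ/ → [g] is the alternation; the neighbouring /t/ is constant.
The change fricative → stop matches the manner of the following /t/, identifying this as manner assimilation.
The other alternating form patterns the same way: /ɣ/ → [g] before /k/ (fricative → stop, matching a stop) — only manner changes, and always toward the following segment.
Nothing changes in [ɳuʐχaɴʊ]: there the adjacent consonants already agree in manner (/ʐ/ and /χ/ are both fricatives), so this form is consistent with the same rule.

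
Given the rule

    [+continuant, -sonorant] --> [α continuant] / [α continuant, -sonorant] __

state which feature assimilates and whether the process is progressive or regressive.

progressive manner assimilation

The rule copies [continuant] (continuancy) from the environment onto the target fricatives; since [±continuant] encodes the stop/fricative manner contrast, the assimilating dimension is manner.
The conditioning segment sits to the left of the focus bar, meaning the trigger precedes the segment that changes — progressive assimilation.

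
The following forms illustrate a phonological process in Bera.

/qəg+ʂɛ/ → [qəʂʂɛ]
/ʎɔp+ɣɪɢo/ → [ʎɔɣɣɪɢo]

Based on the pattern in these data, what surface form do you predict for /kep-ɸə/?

[keɸɸə]

The data show regressive total assimilation (/g/ → [ʂ] before /ʂ/; /p/ → [ɣ] before /ɣ/): in every case the target segment becomes identical to its following neighbour, copying more than a single feature.
/p/ is the segment targeted by the rule; it sits immediately before /ɸ/, so it assimilates completely and surfaces as [ɸ].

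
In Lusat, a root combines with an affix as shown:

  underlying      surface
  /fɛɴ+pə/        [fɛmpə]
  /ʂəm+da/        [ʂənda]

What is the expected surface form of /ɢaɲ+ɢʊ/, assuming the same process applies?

The data show regressive place assimilation: /ɴ/ → [m] before /p/; /m/ → [n] before /d/. In each pair only place changes, matching the following consonant, while manner and voice stay constant.
/ɲ/ is a voiced palatal nasal. The following trigger /ɢ/ is uvular, so /ɲ/ must become uvular as well.
A voiced uvular nasal is [ɴ], so the surface segment is [ɴ].

[ɢaɴɢʊ]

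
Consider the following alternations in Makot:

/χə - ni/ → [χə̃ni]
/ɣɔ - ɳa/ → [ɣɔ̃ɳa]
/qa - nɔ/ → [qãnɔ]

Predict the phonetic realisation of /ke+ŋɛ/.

The data show regressive nasality assimilation (vowel nasalisation): /ə/ → [ə̃] before /n/; /ɔ/ → [ɔ̃] before /ɳ/; /a/ → [ã] before /n/ — a vowel is nasalised by an immediately following nasal consonant.
The vowel /e/ is adjacent to the following nasal /ŋ/, so it acquires [+nasal] and surfaces as [ẽ].

[kẽŋɛ]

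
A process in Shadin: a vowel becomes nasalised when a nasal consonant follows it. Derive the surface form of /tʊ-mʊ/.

The vowel /ʊ/ is adjacent to the following nasal /m/, so it acquires [+nasal] and surfaces as [ʊ̃].

[tʊ̃mʊ]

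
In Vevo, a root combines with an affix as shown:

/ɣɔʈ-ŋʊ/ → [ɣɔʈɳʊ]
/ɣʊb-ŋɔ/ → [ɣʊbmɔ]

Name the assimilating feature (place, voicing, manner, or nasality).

place

The segment that alternates is /ŋ/, which surfaces as [ɳ] when adjacent to /ʈ/.
The change velar → retroflex matches the place of the preceding /ʈ/, identifying this as place assimilation.
Checking the remaining alternation: /ŋ/ → [m] after /b/ (velar → bilabial, matching bilabial) — only place changes, and always toward the preceding segment.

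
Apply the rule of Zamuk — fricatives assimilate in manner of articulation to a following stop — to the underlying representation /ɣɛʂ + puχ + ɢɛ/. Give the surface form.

/ʂ/ is a voiceless retroflex fricative. The following trigger /p/ is a stop, so /ʂ/ must become a stop as well.
The voiceless retroflex stop is [ʈ], so /ʂ/ → [ʈ].
The same rule applies at the second boundary: /χ/ → [q] next to /ɢ/.

[ɣɛʈpuqɢɛ]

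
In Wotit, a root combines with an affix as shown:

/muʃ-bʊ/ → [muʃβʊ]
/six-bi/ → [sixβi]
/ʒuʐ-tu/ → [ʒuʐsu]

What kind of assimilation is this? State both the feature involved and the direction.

Comparing underlying and surface forms, /b/ → [β] is the alternation; the neighbouring /ʃ/ is constant.
/b/ is a stop while /ʃ/ is a fricative; the output [β] is a fricative, matching the trigger — so the feature that spreads is manner.
Place and voice are unchanged, so the assimilation is partial, not total.
The other alternating forms pattern the same way: /b/ → [β] after /x/ (stop → fricative, matching a fricative); /t/ → [s] after /ʐ/ (stop → fricative, matching a fricative) — only manner changes, and always toward the preceding segment.
The trigger is the preceding segment, so the direction is progressive (perseverative).

progressive manner assimilation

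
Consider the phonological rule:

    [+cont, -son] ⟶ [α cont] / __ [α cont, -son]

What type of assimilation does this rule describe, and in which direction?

The shared variable α links the value of [cont] on the target to that of the neighbouring obstruent. [cont] distinguishes stops from fricatives — a manner-of-articulation feature — so this is manner assimilation.
The conditioning segment sits to the right of the focus bar, meaning the trigger follows the segment that changes — regressive assimilation.

regressive manner assimilation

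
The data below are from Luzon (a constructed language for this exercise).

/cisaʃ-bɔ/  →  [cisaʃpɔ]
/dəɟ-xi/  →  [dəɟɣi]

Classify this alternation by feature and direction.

The segment that alternates is /b/, which surfaces as [p] when adjacent to /ʃ/.
/b/ is voiced while /ʃ/ is voiceless; the output [p] is voiceless, matching the trigger — so the feature that spreads is voicing.
Place and manner are unchanged, so the assimilation is partial, not total.
The same holds elsewhere in the data: /x/ → [ɣ] after /ɟ/ (voiceless → voiced, matching voiced) — only voicing changes, and always toward the preceding segment.
Since the segment that changes follows the conditioning segment, the assimilation is progressive.

progressive voicing assimilation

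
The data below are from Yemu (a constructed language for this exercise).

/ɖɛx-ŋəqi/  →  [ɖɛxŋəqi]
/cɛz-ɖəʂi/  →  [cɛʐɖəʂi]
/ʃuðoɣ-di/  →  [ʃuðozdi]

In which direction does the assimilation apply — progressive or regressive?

The segment that alternates is /z/, which surfaces as [ʐ] when adjacent to /ɖ/.
The change alveolar → retroflex matches the place of the following /ɖ/, identifying this as place assimilation.
The other alternating form patterns the same way: /ɣ/ → [z] before /d/ (velar → alveolar, matching alveolar) — only place changes, and always toward the following segment.
No alternation appears in [ɖɛxŋəqi]: there the adjacent consonants already agree in place (/x/ and /ŋ/ are both velar), so this form is consistent with the same rule.
Since the segment that changes precedes the conditioning segment, the assimilation is regressive.

regressive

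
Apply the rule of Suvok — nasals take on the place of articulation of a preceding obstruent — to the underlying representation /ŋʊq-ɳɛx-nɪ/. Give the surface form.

[ŋʊqɴɛxŋɪ]

The rule targets /ɳ/ (voiced retroflex nasal), which sits after the trigger /q/ (uvular).
The voiced uvular nasal is [ɴ], so /ɳ/ → [ɴ].
The same rule applies at the second boundary: /n/ → [ŋ] next to /x/.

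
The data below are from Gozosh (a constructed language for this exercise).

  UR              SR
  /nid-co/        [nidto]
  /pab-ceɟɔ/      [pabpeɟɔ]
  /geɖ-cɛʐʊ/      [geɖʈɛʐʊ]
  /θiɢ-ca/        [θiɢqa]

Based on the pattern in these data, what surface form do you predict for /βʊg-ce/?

The data show progressive place assimilation: /c/ → [t] after /d/; /c/ → [p] after /b/; /c/ → [ʈ] after /ɖ/; /c/ → [q] after /ɢ/. In each pair only place changes, matching the preceding consonant, while manner and voice stay constant.
The rule targets /c/ (voiceless palatal stop), which sits after the trigger /g/ (velar).
The voiceless velar stop is [k], so /c/ → [k].

[βʊgke]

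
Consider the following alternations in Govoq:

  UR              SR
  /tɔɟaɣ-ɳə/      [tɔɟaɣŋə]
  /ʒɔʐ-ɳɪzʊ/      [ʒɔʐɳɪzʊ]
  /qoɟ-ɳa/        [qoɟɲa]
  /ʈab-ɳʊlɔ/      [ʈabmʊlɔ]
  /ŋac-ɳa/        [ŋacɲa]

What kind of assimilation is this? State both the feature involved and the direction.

The segment that alternates is /ɳ/, which surfaces as [ŋ] when adjacent to /ɣ/.
The change retroflex → velar matches the place of the preceding /ɣ/, identifying this as place assimilation.
Manner and voice are unchanged, so the assimilation is partial, not total.
Checking the remaining alternations: /ɳ/ → [ɲ] after /ɟ/ (retroflex → palatal, matching palatal); /ɳ/ → [m] after /b/ (retroflex → bilabial, matching bilabial); /ɳ/ → [ɲ] after /c/ (retroflex → palatal, matching palatal) — only place changes, and always toward the preceding segment.
Nothing changes in [ʒɔʐɳɪzʊ]: there the adjacent consonants already agree in place (/ɳ/ and /ʐ/ are both retroflex), so this form is consistent with the same rule.
The trigger is the preceding segment, so the direction is progressive (perseverative).

progressive place assimilation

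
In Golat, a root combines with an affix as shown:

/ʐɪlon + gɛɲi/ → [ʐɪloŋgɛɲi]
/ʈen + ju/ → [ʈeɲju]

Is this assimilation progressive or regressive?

regressive

The segment that alternates is /n/, which surfaces as [ŋ] when adjacent to /g/.
The change alveolar → velar matches the place of the following /g/, identifying this as place assimilation.
The other alternating form patterns the same way: /n/ → [ɲ] before /j/ (alveolar → palatal, matching palatal) — only place changes, and always toward the following segment.
Since the segment that changes precedes the conditioning segment, the assimilation is regressive.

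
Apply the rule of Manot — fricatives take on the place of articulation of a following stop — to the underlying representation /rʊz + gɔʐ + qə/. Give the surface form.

/z/ is a voiced alveolar fricative. The following trigger /g/ is velar, so /z/ must become velar as well.
A voiced velar fricative is [ɣ], so the surface segment is [ɣ].
At the second juncture, /ʐ/ likewise becomes [ʁ] adjacent to /q/.

[rʊɣgɔʁqə]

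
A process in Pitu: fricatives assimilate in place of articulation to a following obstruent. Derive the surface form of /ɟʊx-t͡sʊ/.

The rule targets /x/ (voiceless velar fricative), which sits before the trigger /t͡s/ (alveolar).
A voiceless alveolar fricative is [s], so the surface segment is [s].

[ɟʊst͡sʊ]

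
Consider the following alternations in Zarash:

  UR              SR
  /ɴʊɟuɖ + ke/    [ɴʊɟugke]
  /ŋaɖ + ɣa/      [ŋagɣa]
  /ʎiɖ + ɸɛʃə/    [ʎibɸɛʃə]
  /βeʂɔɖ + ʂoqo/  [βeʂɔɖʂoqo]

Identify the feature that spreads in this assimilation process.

Comparing underlying and surface forms, /ɖ/ → [g] is the alternation; the neighbouring /k/ is constant.
/ɖ/ is retroflex while /k/ is velar; the output [g] is velar, matching the trigger — so the feature that spreads is place.
The other alternating forms pattern the same way: /ɖ/ → [g] before /ɣ/ (retroflex → velar, matching velar); /ɖ/ → [b] before /ɸ/ (retroflex → bilabial, matching bilabial) — only place changes, and always toward the following segment.
Nothing changes in [βeʂɔɖʂoqo]: there the adjacent consonants already agree in place (/ɖ/ and /ʂ/ are both retroflex), so this form is consistent with the same rule.

place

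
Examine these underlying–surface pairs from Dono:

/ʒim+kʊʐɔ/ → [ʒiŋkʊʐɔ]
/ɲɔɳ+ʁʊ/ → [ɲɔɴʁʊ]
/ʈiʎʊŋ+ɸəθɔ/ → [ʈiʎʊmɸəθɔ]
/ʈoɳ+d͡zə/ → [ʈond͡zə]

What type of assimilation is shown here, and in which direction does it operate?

regressive place assimilation

Comparing underlying and surface forms, /m/ → [ŋ] is the alternation; the neighbouring /k/ is constant.
/m/ is bilabial while /k/ is velar; the output [ŋ] is velar, matching the trigger — so the feature that spreads is place.
Manner and voice are unchanged, so the assimilation is partial, not total.
The other alternating forms pattern the same way: /ɳ/ → [ɴ] before /ʁ/ (retroflex → uvular, matching uvular); /ŋ/ → [m] before /ɸ/ (velar → bilabial, matching bilabial); /ɳ/ → [n] before /d͡z/ (retroflex → alveolar, matching alveolar) — only place changes, and always toward the following segment.
The trigger is the following segment, so the direction is regressive (anticipatory).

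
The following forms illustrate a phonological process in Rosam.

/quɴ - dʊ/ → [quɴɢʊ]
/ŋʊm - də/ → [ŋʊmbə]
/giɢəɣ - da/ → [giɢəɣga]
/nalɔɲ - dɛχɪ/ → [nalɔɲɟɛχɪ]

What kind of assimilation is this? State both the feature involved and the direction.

progressive place assimilation

Comparing underlying and surface forms, /d/ → [ɢ] is the alternation; the neighbouring /ɴ/ is constant.
/d/ is alveolar while /ɴ/ is uvular; the output [ɢ] is uvular, matching the trigger — so the feature that spreads is place.
Manner and voice are unchanged, so the assimilation is partial, not total.
The same holds elsewhere in the data: /d/ → [b] after /m/ (alveolar → bilabial, matching bilabial); /d/ → [g] after /ɣ/ (alveolar → velar, matching velar); /d/ → [ɟ] after /ɲ/ (alveolar → palatal, matching palatal) — only place changes, and always toward the preceding segment.
The trigger is the preceding segment, so the direction is progressive (perseverative).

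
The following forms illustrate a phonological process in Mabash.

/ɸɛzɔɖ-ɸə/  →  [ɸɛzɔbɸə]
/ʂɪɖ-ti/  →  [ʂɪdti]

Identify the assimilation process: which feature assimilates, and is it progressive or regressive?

regressive place assimilation

Comparing underlying and surface forms, /ɖ/ → [b] is the alternation; the neighbouring /ɸ/ is constant.
/ɖ/ is retroflex while /ɸ/ is bilabial; the output [b] is bilabial, matching the trigger — so the feature that spreads is place.
Manner and voice are unchanged, so the assimilation is partial, not total.
The same holds elsewhere in the data: /ɖ/ → [d] before /t/ (retroflex → alveolar, matching alveolar) — only place changes, and always toward the following segment.
Since the segment that changes precedes the conditioning segment, the assimilation is regressive.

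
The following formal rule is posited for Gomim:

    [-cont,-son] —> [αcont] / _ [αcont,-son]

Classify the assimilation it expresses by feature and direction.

The rule copies [cont] (continuancy) from the environment onto the target stops; since [±cont] encodes the stop/fricative manner contrast, the assimilating dimension is manner.
The conditioning segment sits to the right of the focus bar, meaning the trigger follows the segment that changes — regressive assimilation.

regressive manner assimilation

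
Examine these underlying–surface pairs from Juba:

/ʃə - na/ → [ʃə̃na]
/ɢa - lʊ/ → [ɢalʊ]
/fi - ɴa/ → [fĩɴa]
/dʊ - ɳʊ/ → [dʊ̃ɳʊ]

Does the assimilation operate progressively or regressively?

The vowel /ə/ surfaces as nasalised [ə̃] next to the following nasal /n/ — it has acquired the [+nasal] feature of its neighbour.
The other forms show the same pattern: /i/ → [ĩ] before /ɴ/; /ʊ/ → [ʊ̃] before /ɳ/ — each time a vowel is nasalised next to a following nasal.
No change occurs in [ɢalʊ] because the vowel at the boundary is adjacent to an oral consonant, not a nasal (/a/ next to /l/).
Because the conditioning nasal is to the right of the vowel that changes, the process is regressive (anticipatory).

regressive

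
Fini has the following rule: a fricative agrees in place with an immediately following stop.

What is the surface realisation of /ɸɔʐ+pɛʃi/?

/ʐ/ is a voiced retroflex fricative. The following trigger /p/ is bilabial, so /ʐ/ must become bilabial as well.
The voiced bilabial fricative is [β], so /ʐ/ → [β].

[ɸɔβpɛʃi]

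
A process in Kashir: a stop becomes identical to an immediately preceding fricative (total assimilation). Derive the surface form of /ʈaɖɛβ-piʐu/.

/p/ is the segment targeted by the rule; it sits immediately after /β/, so it assimilates completely and surfaces as [β].

[ʈaɖɛββiʐu]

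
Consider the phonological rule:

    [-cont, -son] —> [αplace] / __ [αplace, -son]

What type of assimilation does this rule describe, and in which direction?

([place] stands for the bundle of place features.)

regressive place assimilation

The rule copies the place features (abbreviated [place]) from the environment onto the target, so the assimilating feature is place.
Since the environment is written after the underscore, the trigger follows the target; the direction is regressive.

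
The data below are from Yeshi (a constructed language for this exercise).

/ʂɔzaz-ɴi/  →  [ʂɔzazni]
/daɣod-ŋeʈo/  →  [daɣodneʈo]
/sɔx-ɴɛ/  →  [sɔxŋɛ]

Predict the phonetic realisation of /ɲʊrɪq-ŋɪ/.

[ɲʊrɪqɴɪ]

The data show progressive place assimilation: /ɴ/ → [n] after /z/; /ŋ/ → [n] after /d/; /ɴ/ → [ŋ] after /x/. In each pair only place changes, matching the preceding consonant, while manner and voice stay constant.
/ŋ/ is a voiced velar nasal. The preceding trigger /q/ is uvular, so /ŋ/ must become uvular as well.
Changing only its place to uvular gives [ɴ] — the voiced uvular nasal.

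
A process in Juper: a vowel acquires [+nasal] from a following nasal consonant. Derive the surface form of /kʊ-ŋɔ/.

/ʊ/ sits next to the nasal /ŋ/ and is therefore nasalised to [ʊ̃].

[kʊ̃ŋɔ]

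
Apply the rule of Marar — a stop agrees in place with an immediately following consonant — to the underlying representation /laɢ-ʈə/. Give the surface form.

The rule targets /ɢ/ (voiced uvular stop), which sits before the trigger /ʈ/ (retroflex).
Changing only its place to retroflex gives [ɖ] — the voiced retroflex stop.

[laɖʈə]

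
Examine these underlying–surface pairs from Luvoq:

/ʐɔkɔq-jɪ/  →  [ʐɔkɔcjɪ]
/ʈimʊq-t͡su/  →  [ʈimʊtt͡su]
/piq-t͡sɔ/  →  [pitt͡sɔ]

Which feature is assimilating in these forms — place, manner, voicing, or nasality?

Underlying /q/ is realised as [c] next to /j/; /j/ itself does not change.
/q/ is uvular while /j/ is palatal; the output [c] is palatal, matching the trigger — so the feature that spreads is place.
The other alternating form patterns the same way: /q/ → [t] before /t͡s/ (uvular → alveolar, matching alveolar) — only place changes, and always toward the following segment.

place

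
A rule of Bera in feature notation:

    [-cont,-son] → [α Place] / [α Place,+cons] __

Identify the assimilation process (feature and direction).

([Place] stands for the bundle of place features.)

The rule copies the place features (abbreviated [Place]) from the environment onto the target, so the assimilating feature is place.
The conditioning segment sits to the left of the focus bar, meaning the trigger precedes the segment that changes — progressive assimilation.

progressive place assimilation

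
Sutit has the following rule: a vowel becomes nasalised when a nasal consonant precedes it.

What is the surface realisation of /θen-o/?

The vowel /o/ is adjacent to the preceding nasal /n/, so it acquires [+nasal] and surfaces as [õ].

[θenõ]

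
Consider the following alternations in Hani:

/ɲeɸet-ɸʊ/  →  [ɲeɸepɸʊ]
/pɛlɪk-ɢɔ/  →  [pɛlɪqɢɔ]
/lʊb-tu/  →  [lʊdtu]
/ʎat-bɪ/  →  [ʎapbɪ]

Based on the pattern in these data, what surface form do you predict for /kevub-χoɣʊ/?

The data show regressive place assimilation: /t/ → [p] before /ɸ/; /k/ → [q] before /ɢ/; /b/ → [d] before /t/; /t/ → [p] before /b/. In each pair only place changes, matching the following consonant, while manner and voice stay constant.
/b/ is a voiced bilabial stop. The following trigger /χ/ is uvular, so /b/ must become uvular as well.
A voiced uvular stop is [ɢ], so the surface segment is [ɢ].

[kevuɢχoɣʊ]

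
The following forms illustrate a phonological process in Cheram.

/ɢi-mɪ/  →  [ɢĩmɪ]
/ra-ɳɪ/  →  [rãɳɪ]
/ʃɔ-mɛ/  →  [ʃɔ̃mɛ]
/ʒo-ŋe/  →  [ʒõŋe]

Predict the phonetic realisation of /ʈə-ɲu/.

[ʈə̃ɲu]

The data show regressive nasality assimilation (vowel nasalisation): /i/ → [ĩ] before /m/; /a/ → [ã] before /ɳ/; /ɔ/ → [ɔ̃] before /m/; /o/ → [õ] before /ŋ/ — a vowel is nasalised by an immediately following nasal consonant.
The vowel /ə/ is adjacent to the following nasal /ɲ/, so it acquires [+nasal] and surfaces as [ə̃].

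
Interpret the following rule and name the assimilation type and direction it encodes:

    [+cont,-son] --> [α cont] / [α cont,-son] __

progressive manner assimilation

The shared variable α links the value of [cont] on the target to that of the neighbouring obstruent. [cont] distinguishes stops from fricatives — a manner-of-articulation feature — so this is manner assimilation.
Since the environment is written before the underscore, the trigger precedes the target; the direction is progressive.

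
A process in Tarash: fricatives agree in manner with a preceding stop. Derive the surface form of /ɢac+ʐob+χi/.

/ʐ/ is a voiced retroflex fricative. The preceding trigger /c/ is a stop, so /ʐ/ must become a stop as well.
The voiced retroflex stop is [ɖ], so /ʐ/ → [ɖ].
At the second juncture, /χ/ likewise becomes [q] adjacent to /b/.

[ɢacɖobqi]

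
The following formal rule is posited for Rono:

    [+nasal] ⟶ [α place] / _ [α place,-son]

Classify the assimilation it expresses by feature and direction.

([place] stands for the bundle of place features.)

The shared variable α links the value of the place features (abbreviated [place]) on the target to the same value on the neighbouring segment, so place is the feature that assimilates.
Since the environment is written after the underscore, the trigger follows the target; the direction is regressive.

regressive place assimilation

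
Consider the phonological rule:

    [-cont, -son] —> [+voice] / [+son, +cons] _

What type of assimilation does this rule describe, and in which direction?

progressive voicing assimilation

The structural change is [+voice], and the conditioning segment [+son, +cons] (a sonorant consonant) is itself voiced, so the target comes to share the voicing of its neighbour — voicing assimilation.
The conditioning segment sits to the left of the focus bar, meaning the trigger precedes the segment that changes — progressive assimilation.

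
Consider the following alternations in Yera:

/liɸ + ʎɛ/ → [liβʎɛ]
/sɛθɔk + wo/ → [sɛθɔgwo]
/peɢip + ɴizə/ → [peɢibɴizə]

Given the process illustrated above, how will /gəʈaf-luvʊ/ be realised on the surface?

[gəʈavluvʊ]

The data show regressive voicing assimilation: /ɸ/ → [β] before /ʎ/; /k/ → [g] before /w/; /p/ → [b] before /ɴ/. In each pair only voicing changes, matching the following consonant, while place and manner stay constant.
The rule targets /f/ (voiceless labiodental fricative), which sits before the trigger /l/ (voiced).
Changing only its voicing to voiced gives [v] — the voiced labiodental fricative.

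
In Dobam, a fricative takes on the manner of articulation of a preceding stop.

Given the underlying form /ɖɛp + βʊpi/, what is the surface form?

/β/ is a voiced bilabial fricative. The preceding trigger /p/ is a stop, so /β/ must become a stop as well.
Changing only its manner to stop gives [b] — the voiced bilabial stop.

[ɖɛpbʊpi]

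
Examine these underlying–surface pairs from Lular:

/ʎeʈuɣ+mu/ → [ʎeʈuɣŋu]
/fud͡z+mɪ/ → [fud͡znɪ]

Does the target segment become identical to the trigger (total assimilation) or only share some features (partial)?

partial assimilation

Underlying /m/ is realised as [ŋ] next to /ɣ/; /ɣ/ itself does not change.
/m/ is bilabial while /ɣ/ is velar; the output [ŋ] is velar, matching the trigger — so the feature that spreads is place.
Manner and voice are unchanged, so the assimilation is partial, not total.
The other alternating form patterns the same way: /m/ → [n] after /d͡z/ (bilabial → alveolar, matching alveolar) — only place changes, and always toward the preceding segment.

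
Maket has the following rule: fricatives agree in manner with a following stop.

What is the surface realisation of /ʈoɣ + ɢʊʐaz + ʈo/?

[ʈogɢʊʐadʈo]

/ɣ/ is a voiced velar fricative. The following trigger /ɢ/ is a stop, so /ɣ/ must become a stop as well.
The voiced velar stop is [g], so /ɣ/ → [g].
At the second juncture, /z/ likewise becomes [d] adjacent to /ʈ/.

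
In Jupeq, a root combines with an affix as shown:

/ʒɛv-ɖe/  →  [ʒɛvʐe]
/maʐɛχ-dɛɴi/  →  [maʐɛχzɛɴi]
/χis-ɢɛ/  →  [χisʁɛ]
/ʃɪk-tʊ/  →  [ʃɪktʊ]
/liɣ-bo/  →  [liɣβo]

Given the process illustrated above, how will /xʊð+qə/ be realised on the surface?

[xʊðχə]

The data show progressive manner assimilation: /ɖ/ → [ʐ] after /v/; /d/ → [z] after /χ/; /ɢ/ → [ʁ] after /s/; /b/ → [β] after /ɣ/. In each pair only manner changes, matching the preceding consonant, while place and voice stay constant.
Nothing changes in [ʃɪktʊ]: there the adjacent consonants already agree in manner (/t/ and /k/ are both stops), so this form is consistent with the same rule.
/q/ is a voiceless uvular stop. The preceding trigger /ð/ is a fricative, so /q/ must become a fricative as well.
Changing only its manner to fricative gives [χ] — the voiceless uvular fricative.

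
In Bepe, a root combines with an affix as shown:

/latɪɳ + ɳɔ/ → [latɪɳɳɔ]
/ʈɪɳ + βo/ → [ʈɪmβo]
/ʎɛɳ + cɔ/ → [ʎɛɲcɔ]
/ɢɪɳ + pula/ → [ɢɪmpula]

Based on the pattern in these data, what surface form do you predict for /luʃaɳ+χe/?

The data show regressive place assimilation: /ɳ/ → [m] before /β/; /ɳ/ → [ɲ] before /c/; /ɳ/ → [m] before /p/. In each pair only place changes, matching the following consonant, while manner and voice stay constant.
Nothing changes in [latɪɳɳɔ]: there the adjacent consonants already agree in place (/ɳ/ and /ɳ/ are both retroflex), so this form is consistent with the same rule.
/ɳ/ is a voiced retroflex nasal. The following trigger /χ/ is uvular, so /ɳ/ must become uvular as well.
A voiced uvular nasal is [ɴ], so the surface segment is [ɴ].

[luʃaɴχe]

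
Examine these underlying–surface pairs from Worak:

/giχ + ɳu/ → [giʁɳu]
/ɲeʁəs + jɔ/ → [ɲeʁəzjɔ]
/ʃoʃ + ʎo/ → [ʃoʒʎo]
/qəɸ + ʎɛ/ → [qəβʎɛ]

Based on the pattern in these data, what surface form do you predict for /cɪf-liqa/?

[cɪvliqa]

The data show regressive voicing assimilation: /χ/ → [ʁ] before /ɳ/; /s/ → [z] before /j/; /ʃ/ → [ʒ] before /ʎ/; /ɸ/ → [β] before /ʎ/. In each pair only voicing changes, matching the following consonant, while place and manner stay constant.
The rule targets /f/ (voiceless labiodental fricative), which sits before the trigger /l/ (voiced).
Changing only its voicing to voiced gives [v] — the voiced labiodental fricative.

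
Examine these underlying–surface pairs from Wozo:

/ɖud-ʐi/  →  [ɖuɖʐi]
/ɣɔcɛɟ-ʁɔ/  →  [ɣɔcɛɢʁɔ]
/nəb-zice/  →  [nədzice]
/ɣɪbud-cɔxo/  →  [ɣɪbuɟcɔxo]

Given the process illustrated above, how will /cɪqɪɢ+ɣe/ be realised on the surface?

[cɪqɪgɣe]

The data show regressive place assimilation: /d/ → [ɖ] before /ʐ/; /ɟ/ → [ɢ] before /ʁ/; /b/ → [d] before /z/; /d/ → [ɟ] before /c/. In each pair only place changes, matching the following consonant, while manner and voice stay constant.
The rule targets /ɢ/ (voiced uvular stop), which sits before the trigger /ɣ/ (velar).
The voiced velar stop is [g], so /ɢ/ → [g].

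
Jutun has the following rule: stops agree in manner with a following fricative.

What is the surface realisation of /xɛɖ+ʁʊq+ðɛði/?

/ɖ/ is a voiced retroflex stop. The following trigger /ʁ/ is a fricative, so /ɖ/ must become a fricative as well.
The voiced retroflex fricative is [ʐ], so /ɖ/ → [ʐ].
At the second juncture, /q/ likewise becomes [χ] adjacent to /ð/.

[xɛʐʁʊχðɛði]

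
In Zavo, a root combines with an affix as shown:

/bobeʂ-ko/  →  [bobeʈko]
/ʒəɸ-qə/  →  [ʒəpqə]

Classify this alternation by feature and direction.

regressive manner assimilation

Comparing underlying and surface forms, /ʂ/ → [ʈ] is the alternation; the neighbouring /k/ is constant.
The change fricative → stop matches the manner of the following /k/, identifying this as manner assimilation.
Place and voice are unchanged, so the assimilation is partial, not total.
Checking the remaining alternation: /ɸ/ → [p] before /q/ (fricative → stop, matching a stop) — only manner changes, and always toward the following segment.
The trigger is the following segment, so the direction is regressive (anticipatory).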